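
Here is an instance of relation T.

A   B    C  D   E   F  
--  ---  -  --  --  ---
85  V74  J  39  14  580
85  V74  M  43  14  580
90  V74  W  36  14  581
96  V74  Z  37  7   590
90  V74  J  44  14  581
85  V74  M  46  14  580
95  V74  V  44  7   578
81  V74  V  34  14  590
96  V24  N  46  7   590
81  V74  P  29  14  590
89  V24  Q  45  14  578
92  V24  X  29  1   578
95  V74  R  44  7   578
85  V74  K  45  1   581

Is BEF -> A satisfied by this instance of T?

(B=V74, E=14, F=580): 3 rows → A = 85, 85, 85 ✓
(B=V74, E=14, F=581): 2 rows → A = 90, 90 ✓
(B=V74, E=7, F=590): 1 row → A = 96 ✓
(B=V74, E=7, F=578): 2 rows → A = 95, 95 ✓
(B=V74, E=14, F=590): 2 rows → A = 81, 81 ✓
(B=V24, E=7, F=590): 1 row → A = 96 ✓
(B=V24, E=14, F=578): 1 row → A = 89 ✓
(B=V24, E=1, F=578): 1 row → A = 92 ✓
(B=V74, E=1, F=581): 1 row → A = 85 ✓
Every BEF value is associated with a single A value, so BEF -> A holds.

Yes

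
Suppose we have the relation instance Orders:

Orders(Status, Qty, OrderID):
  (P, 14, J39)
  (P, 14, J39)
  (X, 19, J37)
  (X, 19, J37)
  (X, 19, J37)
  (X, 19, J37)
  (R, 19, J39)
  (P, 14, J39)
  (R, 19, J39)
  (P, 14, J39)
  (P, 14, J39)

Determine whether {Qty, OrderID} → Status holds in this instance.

Yes

(Qty=14, OrderID=J39): 5 rows → Status = P, P, P, P, P ✓
(Qty=19, OrderID=J37): 4 rows → Status = X, X, X, X ✓
(Qty=19, OrderID=J39): 2 rows → Status = R, R ✓
Every {Qty, OrderID} value is associated with a single Status value, so {Qty, OrderID} → Status holds.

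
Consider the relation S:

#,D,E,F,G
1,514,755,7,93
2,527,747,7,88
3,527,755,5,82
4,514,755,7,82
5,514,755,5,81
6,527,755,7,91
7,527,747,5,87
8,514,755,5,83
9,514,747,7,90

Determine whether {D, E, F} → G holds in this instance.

No

(D=514, E=755, F=7): rows 1, 4 → G takes values {93, 82} — violation
(D=527, E=747, F=7): row 2 → G = 88 ✓
(D=527, E=755, F=5): row 3 → G = 82 ✓
(D=514, E=755, F=5): rows 5, 8 → G takes values {81, 83} — violation
(D=527, E=755, F=7): row 6 → G = 91 ✓
(D=527, E=747, F=5): row 7 → G = 87 ✓
(D=514, E=747, F=7): row 9 → G = 90 ✓
Two rows agree on {D, E, F} but differ on G, so {D, E, F} → G does not hold.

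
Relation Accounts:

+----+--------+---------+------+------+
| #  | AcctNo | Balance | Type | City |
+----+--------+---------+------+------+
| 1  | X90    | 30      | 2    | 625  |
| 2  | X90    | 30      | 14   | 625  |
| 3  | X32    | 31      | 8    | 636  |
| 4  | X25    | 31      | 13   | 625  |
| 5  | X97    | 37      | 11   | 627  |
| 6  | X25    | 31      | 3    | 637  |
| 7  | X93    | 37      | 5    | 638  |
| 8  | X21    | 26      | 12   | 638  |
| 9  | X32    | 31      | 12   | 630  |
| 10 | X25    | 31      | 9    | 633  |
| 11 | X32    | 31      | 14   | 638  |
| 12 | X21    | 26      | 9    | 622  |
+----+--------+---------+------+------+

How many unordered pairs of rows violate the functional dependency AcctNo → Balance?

AcctNo=X90: all 2 rows agree on Balance — 0 pairs.
AcctNo=X32: all 3 rows agree on Balance — 0 pairs.
AcctNo=X25: all 3 rows agree on Balance — 0 pairs.
AcctNo=X21: all 2 rows agree on Balance — 0 pairs.

0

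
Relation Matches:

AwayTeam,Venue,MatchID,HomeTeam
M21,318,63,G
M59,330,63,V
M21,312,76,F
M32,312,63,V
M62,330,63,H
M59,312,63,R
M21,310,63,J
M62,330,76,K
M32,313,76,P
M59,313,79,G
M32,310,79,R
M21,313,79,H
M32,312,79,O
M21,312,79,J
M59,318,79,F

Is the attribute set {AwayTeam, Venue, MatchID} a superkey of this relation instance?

Yes

All 15 rows have distinct {AwayTeam, Venue, MatchID} values, so {AwayTeam, Venue, MatchID} → (all attributes) holds and {AwayTeam, Venue, MatchID} is a superkey.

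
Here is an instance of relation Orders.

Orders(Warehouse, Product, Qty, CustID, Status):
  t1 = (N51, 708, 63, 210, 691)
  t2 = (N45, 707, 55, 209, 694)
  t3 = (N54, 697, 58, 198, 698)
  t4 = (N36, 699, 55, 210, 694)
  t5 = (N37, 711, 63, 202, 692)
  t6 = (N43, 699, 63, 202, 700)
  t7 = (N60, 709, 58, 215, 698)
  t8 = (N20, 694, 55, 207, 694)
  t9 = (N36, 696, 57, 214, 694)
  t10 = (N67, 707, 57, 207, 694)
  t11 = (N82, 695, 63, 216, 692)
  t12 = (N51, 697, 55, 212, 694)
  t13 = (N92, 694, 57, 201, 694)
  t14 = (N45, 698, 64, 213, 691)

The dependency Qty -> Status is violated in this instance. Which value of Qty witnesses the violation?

Qty=63: rows 1, 5, 6, 11 → Status takes values {691, 692, 700} — violation
Qty=55: rows 2, 4, 8, 12 → Status = 694, 694, 694, 694 ✓
Qty=58: rows 3, 7 → Status = 698, 698 ✓
Qty=57: rows 9, 10, 13 → Status = 694, 694, 694 ✓
Qty=64: row 14 → Status = 691 ✓
The only Qty value with inconsistent Status is Qty=63.

63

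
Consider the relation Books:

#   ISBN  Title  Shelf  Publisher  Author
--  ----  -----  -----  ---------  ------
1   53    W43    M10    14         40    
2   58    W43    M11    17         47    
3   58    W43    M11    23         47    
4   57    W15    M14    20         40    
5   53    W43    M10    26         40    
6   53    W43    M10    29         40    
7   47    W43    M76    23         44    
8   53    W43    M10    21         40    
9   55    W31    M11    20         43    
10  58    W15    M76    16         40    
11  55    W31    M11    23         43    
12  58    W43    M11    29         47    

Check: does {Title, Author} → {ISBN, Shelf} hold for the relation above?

No

(Title=W43, Author=40): rows 1, 5, 6, 8 → {ISBN,Shelf} = (53, M10), (53, M10), (53, M10), (53, M10) ✓
(Title=W43, Author=47): rows 2, 3, 12 → {ISBN,Shelf} = (58, M11), (58, M11), (58, M11) ✓
(Title=W15, Author=40): rows 4, 10 → {ISBN,Shelf} takes values {(57, M14), (58, M76)} — violation
(Title=W43, Author=44): row 7 → {ISBN,Shelf} = (47, M76) ✓
(Title=W31, Author=43): rows 9, 11 → {ISBN,Shelf} = (55, M11), (55, M11) ✓
Two rows agree on {Title, Author} but differ on {ISBN, Shelf}, so {Title, Author} → {ISBN, Shelf} does not hold.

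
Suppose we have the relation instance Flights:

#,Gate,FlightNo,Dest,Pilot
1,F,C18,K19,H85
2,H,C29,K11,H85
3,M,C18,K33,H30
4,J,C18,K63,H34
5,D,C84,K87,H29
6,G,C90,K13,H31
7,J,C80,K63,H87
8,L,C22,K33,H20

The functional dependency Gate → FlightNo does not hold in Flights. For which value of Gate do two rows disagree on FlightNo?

Gate=F: row 1 → FlightNo = C18 ✓
Gate=H: row 2 → FlightNo = C29 ✓
Gate=M: row 3 → FlightNo = C18 ✓
Gate=J: rows 4, 7 → FlightNo takes values {C18, C80} — violation
Gate=D: row 5 → FlightNo = C84 ✓
Gate=G: row 6 → FlightNo = C90 ✓
Gate=L: row 8 → FlightNo = C22 ✓
The only Gate value with inconsistent FlightNo is Gate=J.

J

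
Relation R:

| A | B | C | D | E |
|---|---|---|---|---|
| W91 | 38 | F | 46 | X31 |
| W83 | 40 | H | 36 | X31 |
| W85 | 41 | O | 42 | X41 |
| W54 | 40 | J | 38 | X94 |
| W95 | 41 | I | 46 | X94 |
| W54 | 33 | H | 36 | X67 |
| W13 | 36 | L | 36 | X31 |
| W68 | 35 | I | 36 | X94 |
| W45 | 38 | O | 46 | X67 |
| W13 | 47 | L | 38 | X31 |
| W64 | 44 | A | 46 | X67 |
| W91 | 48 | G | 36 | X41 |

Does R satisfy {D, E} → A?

(D=46, E=X31): 1 row → A = W91 ✓
(D=36, E=X31): 2 rows → A takes values {W83, W13} — violation
(D=42, E=X41): 1 row → A = W85 ✓
(D=38, E=X94): 1 row → A = W54 ✓
(D=46, E=X94): 1 row → A = W95 ✓
(D=36, E=X67): 1 row → A = W54 ✓
(D=36, E=X94): 1 row → A = W68 ✓
(D=46, E=X67): 2 rows → A takes values {W45, W64} — violation
(D=38, E=X31): 1 row → A = W13 ✓
(D=36, E=X41): 1 row → A = W91 ✓
Two rows agree on {D, E} but differ on A, so {D, E} → A does not hold.

No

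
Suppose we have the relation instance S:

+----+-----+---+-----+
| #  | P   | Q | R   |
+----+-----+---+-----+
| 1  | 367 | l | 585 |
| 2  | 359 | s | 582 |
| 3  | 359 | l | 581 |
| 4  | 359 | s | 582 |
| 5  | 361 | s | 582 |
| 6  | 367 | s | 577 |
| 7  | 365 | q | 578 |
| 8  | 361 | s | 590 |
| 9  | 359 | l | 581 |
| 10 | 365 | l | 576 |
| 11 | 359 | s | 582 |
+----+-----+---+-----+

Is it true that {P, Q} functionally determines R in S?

(P=367, Q=l): row 1 → R = 585 ✓
(P=359, Q=s): rows 2, 4, 11 → R = 582, 582, 582 ✓
(P=359, Q=l): rows 3, 9 → R = 581, 581 ✓
(P=361, Q=s): rows 5, 8 → R takes values {582, 590} — violation
(P=367, Q=s): row 6 → R = 577 ✓
(P=365, Q=q): row 7 → R = 578 ✓
(P=365, Q=l): row 10 → R = 576 ✓
Two rows agree on {P, Q} but differ on R, so {P, Q} → R does not hold.

No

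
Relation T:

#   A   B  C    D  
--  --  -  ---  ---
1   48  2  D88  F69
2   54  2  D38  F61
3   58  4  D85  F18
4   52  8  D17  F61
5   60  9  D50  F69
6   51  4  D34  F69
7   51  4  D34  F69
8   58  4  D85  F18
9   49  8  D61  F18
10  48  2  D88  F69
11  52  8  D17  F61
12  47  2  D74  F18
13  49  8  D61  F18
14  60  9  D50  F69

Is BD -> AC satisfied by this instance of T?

(B=2, D=F69): rows 1, 10 → {A,C} = (48, D88), (48, D88) ✓
(B=2, D=F61): row 2 → {A,C} = (54, D38) ✓
(B=4, D=F18): rows 3, 8 → {A,C} = (58, D85), (58, D85) ✓
(B=8, D=F61): rows 4, 11 → {A,C} = (52, D17), (52, D17) ✓
(B=9, D=F69): rows 5, 14 → {A,C} = (60, D50), (60, D50) ✓
(B=4, D=F69): rows 6, 7 → {A,C} = (51, D34), (51, D34) ✓
(B=8, D=F18): rows 9, 13 → {A,C} = (49, D61), (49, D61) ✓
(B=2, D=F18): row 12 → {A,C} = (47, D74) ✓
Every BD value is associated with a single AC value, so BD -> AC holds.

Yes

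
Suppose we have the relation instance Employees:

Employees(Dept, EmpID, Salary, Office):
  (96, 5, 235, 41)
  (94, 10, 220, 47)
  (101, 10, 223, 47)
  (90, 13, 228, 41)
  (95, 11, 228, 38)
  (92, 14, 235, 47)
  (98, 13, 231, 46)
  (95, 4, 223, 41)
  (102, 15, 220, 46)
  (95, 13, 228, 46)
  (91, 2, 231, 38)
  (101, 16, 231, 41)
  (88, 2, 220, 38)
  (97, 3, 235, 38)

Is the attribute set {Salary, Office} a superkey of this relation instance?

Yes

All 14 rows have distinct {Salary, Office} values, so {Salary, Office} → (all attributes) holds and {Salary, Office} is a superkey.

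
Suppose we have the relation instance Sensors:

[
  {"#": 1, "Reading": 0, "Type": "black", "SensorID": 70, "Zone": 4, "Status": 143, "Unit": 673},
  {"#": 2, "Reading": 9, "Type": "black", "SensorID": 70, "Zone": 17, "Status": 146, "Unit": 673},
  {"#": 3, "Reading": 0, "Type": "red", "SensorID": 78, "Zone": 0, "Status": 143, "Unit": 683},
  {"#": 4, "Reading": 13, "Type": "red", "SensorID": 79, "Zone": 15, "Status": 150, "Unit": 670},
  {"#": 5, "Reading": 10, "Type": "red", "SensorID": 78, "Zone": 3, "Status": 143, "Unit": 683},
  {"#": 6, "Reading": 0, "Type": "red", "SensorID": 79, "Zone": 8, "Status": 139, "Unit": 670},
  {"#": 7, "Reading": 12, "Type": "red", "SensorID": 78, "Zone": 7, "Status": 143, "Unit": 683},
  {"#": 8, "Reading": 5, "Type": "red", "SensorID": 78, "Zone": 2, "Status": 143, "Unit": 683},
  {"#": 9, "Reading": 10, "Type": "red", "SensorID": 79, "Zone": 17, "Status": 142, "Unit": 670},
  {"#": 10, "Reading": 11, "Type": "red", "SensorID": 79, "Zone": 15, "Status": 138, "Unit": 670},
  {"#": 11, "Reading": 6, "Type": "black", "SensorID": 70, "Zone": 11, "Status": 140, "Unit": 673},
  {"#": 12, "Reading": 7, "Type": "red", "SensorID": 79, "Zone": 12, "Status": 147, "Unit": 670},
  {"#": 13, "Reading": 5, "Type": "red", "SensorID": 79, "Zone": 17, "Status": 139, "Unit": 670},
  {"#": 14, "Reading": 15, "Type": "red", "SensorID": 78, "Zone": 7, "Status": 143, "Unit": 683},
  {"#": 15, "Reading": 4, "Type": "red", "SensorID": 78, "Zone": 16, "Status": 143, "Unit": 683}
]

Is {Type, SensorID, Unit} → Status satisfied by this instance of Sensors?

No

(Type=black, SensorID=70, Unit=673): rows 1, 2, 11 → Status takes values {143, 146, 140} — violation
(Type=red, SensorID=78, Unit=683): rows 3, 5, 7, 8, 14, 15 → Status = 143, 143, 143, 143, 143, 143 ✓
(Type=red, SensorID=79, Unit=670): rows 4, 6, 9, 10, 12, 13 → Status takes values {150, 139, 142, 138, 147} — violation
Two rows agree on {Type, SensorID, Unit} but differ on Status, so {Type, SensorID, Unit} → Status does not hold.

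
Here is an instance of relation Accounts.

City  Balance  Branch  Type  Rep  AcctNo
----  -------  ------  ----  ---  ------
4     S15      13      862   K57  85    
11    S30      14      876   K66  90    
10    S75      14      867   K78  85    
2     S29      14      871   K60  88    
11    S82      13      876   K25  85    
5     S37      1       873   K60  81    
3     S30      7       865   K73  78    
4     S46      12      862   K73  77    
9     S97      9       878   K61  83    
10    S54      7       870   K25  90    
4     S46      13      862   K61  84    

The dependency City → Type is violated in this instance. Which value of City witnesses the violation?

City=4: 3 rows → Type = 862, 862, 862 ✓
City=11: 2 rows → Type = 876, 876 ✓
City=10: 2 rows → Type takes values {867, 870} — violation
City=2: 1 row → Type = 871 ✓
City=5: 1 row → Type = 873 ✓
City=3: 1 row → Type = 865 ✓
City=9: 1 row → Type = 878 ✓
The only City value with inconsistent Type is City=10.

10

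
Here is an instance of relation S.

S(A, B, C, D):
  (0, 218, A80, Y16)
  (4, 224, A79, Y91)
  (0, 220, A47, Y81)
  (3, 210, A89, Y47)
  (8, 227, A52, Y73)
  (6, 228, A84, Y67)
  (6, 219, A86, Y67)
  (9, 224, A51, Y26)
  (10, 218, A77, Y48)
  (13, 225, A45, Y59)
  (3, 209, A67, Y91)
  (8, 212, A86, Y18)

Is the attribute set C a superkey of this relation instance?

No

Two distinct rows share C=A86, so C does not determine every attribute — not a superkey.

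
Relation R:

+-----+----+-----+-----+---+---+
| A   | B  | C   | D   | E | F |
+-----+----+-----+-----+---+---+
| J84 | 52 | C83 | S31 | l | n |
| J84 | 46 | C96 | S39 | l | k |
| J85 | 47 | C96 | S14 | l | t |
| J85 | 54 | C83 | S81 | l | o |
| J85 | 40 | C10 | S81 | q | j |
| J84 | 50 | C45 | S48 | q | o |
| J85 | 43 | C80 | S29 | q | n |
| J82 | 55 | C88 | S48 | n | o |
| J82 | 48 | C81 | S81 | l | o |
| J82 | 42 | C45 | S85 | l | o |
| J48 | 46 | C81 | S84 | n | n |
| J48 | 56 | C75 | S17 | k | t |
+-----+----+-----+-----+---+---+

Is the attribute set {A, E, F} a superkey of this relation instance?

No

Two distinct rows share (A=J82, E=l, F=o), so {A, E, F} does not determine every attribute — not a superkey.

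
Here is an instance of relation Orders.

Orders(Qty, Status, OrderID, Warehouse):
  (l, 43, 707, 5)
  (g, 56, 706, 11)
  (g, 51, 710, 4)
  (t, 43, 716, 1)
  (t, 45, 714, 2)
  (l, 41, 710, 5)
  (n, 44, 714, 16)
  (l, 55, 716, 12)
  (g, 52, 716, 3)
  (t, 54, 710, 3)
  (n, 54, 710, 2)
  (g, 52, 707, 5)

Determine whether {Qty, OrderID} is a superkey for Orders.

Yes

All 12 rows have distinct {Qty, OrderID} values, so {Qty, OrderID} → (all attributes) holds and {Qty, OrderID} is a superkey.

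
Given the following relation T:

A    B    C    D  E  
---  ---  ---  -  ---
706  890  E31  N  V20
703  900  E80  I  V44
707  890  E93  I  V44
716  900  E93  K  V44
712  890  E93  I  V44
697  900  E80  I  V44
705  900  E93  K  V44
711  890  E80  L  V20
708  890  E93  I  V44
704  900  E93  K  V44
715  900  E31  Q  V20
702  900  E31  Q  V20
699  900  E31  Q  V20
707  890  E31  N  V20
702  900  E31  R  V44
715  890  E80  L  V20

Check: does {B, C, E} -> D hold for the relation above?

Yes

(B=890, C=E31, E=V20): 2 rows → D = N, N ✓
(B=900, C=E80, E=V44): 2 rows → D = I, I ✓
(B=890, C=E93, E=V44): 3 rows → D = I, I, I ✓
(B=900, C=E93, E=V44): 3 rows → D = K, K, K ✓
(B=890, C=E80, E=V20): 2 rows → D = L, L ✓
(B=900, C=E31, E=V20): 3 rows → D = Q, Q, Q ✓
(B=900, C=E31, E=V44): 1 row → D = R ✓
Every {B, C, E} value is associated with a single D value, so {B, C, E} -> D holds.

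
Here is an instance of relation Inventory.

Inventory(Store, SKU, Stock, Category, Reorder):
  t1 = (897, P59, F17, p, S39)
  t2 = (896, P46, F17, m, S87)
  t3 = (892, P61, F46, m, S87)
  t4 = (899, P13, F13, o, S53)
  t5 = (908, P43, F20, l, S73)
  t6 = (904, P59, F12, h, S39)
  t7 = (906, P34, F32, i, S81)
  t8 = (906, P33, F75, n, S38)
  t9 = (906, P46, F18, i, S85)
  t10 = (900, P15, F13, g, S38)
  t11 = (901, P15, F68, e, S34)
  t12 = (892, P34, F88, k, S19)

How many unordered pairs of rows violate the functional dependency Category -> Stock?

2

Category=m: violating pairs (2,3) — 1 pair.
Category=i: violating pairs (7,9) — 1 pair.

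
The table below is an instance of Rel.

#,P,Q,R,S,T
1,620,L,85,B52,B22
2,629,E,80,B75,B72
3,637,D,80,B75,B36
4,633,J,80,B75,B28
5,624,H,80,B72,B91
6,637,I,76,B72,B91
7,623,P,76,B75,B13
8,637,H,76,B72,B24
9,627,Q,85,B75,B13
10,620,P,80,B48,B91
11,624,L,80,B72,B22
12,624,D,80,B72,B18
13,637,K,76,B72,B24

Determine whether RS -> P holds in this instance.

No

(R=85, S=B52): row 1 → P = 620 ✓
(R=80, S=B75): rows 2, 3, 4 → P takes values {629, 637, 633} — violation
(R=80, S=B72): rows 5, 11, 12 → P = 624, 624, 624 ✓
(R=76, S=B72): rows 6, 8, 13 → P = 637, 637, 637 ✓
(R=76, S=B75): row 7 → P = 623 ✓
(R=85, S=B75): row 9 → P = 627 ✓
(R=80, S=B48): row 10 → P = 620 ✓
Two rows agree on RS but differ on P, so RS -> P does not hold.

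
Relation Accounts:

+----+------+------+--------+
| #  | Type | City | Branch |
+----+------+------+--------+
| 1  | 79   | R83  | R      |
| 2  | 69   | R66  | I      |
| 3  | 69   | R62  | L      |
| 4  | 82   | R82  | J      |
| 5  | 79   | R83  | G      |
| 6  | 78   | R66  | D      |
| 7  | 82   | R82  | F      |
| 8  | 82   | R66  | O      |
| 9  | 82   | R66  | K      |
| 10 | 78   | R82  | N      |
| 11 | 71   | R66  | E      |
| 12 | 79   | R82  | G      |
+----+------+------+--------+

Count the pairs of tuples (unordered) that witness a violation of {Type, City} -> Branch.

(Type=79, City=R83): violating pairs (1,5) — 1 pair.
(Type=82, City=R82): violating pairs (4,7) — 1 pair.
(Type=82, City=R66): violating pairs (8,9) — 1 pair.

3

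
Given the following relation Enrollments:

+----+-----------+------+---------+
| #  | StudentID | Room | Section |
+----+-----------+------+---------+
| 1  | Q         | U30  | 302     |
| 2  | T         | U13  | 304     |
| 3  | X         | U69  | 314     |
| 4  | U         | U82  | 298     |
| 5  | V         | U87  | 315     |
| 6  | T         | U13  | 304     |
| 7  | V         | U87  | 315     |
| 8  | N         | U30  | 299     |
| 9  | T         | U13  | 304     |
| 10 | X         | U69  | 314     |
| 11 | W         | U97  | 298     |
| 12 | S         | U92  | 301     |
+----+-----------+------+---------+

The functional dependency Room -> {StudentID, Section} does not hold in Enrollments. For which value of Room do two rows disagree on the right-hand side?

U30

Room=U30: rows 1, 8 → {StudentID,Section} takes values {(Q, 302), (N, 299)} — violation
Room=U13: rows 2, 6, 9 → {StudentID,Section} = (T, 304), (T, 304), (T, 304) ✓
Room=U69: rows 3, 10 → {StudentID,Section} = (X, 314), (X, 314) ✓
Room=U82: row 4 → {StudentID,Section} = (U, 298) ✓
Room=U87: rows 5, 7 → {StudentID,Section} = (V, 315), (V, 315) ✓
Room=U97: row 11 → {StudentID,Section} = (W, 298) ✓
Room=U92: row 12 → {StudentID,Section} = (S, 301) ✓
The only Room value with inconsistent RHS is Room=U30.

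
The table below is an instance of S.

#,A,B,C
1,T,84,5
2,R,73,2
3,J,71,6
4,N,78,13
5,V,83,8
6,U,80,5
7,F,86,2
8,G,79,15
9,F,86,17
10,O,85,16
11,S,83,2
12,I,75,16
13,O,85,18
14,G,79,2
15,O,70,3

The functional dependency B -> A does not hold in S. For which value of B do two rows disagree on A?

B=84: row 1 → A = T ✓
B=73: row 2 → A = R ✓
B=71: row 3 → A = J ✓
B=78: row 4 → A = N ✓
B=83: rows 5, 11 → A takes values {V, S} — violation
B=80: row 6 → A = U ✓
B=86: rows 7, 9 → A = F, F ✓
B=79: rows 8, 14 → A = G, G ✓
B=85: rows 10, 13 → A = O, O ✓
B=75: row 12 → A = I ✓
B=70: row 15 → A = O ✓
The only B value with inconsistent A is B=83.

83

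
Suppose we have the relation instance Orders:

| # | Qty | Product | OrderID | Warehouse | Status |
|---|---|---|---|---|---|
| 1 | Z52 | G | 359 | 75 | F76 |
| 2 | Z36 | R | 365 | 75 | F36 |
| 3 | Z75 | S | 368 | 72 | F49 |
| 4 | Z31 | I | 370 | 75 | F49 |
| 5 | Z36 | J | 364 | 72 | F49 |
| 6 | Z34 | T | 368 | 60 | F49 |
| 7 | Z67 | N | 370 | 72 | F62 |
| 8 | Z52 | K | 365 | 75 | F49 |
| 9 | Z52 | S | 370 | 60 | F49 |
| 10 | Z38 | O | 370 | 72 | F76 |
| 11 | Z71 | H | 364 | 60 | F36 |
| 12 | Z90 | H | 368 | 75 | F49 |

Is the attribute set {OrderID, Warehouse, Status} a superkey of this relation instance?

All 12 rows have distinct {OrderID, Warehouse, Status} values, so {OrderID, Warehouse, Status} → (all attributes) holds and {OrderID, Warehouse, Status} is a superkey.

Yes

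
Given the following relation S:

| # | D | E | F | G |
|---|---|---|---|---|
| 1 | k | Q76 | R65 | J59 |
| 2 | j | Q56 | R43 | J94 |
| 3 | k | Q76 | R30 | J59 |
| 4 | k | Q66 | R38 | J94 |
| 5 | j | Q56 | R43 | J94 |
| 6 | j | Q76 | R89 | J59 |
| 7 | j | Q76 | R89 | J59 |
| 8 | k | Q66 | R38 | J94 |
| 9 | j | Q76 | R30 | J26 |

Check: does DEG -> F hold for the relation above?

(D=k, E=Q76, G=J59): rows 1, 3 → F takes values {R65, R30} — violation
(D=j, E=Q56, G=J94): rows 2, 5 → F = R43, R43 ✓
(D=k, E=Q66, G=J94): rows 4, 8 → F = R38, R38 ✓
(D=j, E=Q76, G=J59): rows 6, 7 → F = R89, R89 ✓
(D=j, E=Q76, G=J26): row 9 → F = R30 ✓
Two rows agree on DEG but differ on F, so DEG -> F does not hold.

No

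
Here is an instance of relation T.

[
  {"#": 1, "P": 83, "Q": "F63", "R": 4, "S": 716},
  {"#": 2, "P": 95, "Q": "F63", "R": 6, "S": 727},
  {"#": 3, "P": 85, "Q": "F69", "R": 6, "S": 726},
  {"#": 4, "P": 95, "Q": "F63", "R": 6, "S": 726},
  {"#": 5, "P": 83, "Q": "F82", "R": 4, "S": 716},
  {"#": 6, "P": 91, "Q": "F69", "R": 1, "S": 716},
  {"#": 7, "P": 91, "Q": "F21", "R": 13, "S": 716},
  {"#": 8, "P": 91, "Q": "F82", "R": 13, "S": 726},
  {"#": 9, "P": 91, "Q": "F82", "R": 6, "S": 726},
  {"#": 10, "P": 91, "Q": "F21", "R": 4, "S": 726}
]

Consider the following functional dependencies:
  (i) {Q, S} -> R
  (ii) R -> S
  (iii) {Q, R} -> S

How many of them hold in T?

0

(i) {Q, S} -> R: (Q=F82, S=726): rows 8, 9 → R takes values {13, 6} — violation — fails.
(ii) R -> S: R=4: rows 1, 5, 10 → S takes values {716, 726} — violation; R=6: rows 2, 3, 4, 9 → S takes values {727, 726} — violation; R=13: rows 7, 8 → S takes values {716, 726} — violation — fails.
(iii) {Q, R} -> S: (Q=F63, R=6): rows 2, 4 → S takes values {727, 726} — violation — fails.
None of the 3 dependencies hold.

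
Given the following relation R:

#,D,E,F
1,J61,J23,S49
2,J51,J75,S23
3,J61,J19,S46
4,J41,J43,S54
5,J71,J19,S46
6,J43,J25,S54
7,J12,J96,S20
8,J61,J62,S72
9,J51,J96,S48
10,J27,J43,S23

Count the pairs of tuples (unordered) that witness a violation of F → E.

2

F=S23: violating pairs (2,10) — 1 pair.
F=S46: all 2 rows agree on E — 0 pairs.
F=S54: violating pairs (4,6) — 1 pair.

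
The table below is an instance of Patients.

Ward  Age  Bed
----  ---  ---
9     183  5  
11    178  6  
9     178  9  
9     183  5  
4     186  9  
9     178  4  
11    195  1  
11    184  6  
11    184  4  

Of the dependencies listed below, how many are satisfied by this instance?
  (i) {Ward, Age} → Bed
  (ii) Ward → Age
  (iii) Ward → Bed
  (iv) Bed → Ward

(i) {Ward, Age} → Bed: (Ward=9, Age=178): 2 rows → Bed takes values {9, 4} — violation; (Ward=11, Age=184): 2 rows → Bed takes values {6, 4} — violation — fails.
(ii) Ward → Age: Ward=9: 4 rows → Age takes values {183, 178} — violation; Ward=11: 4 rows → Age takes values {178, 195, 184} — violation — fails.
(iii) Ward → Bed: Ward=9: 4 rows → Bed takes values {5, 9, 4} — violation; Ward=11: 4 rows → Bed takes values {6, 1, 4} — violation — fails.
(iv) Bed → Ward: Bed=9: 2 rows → Ward takes values {9, 4} — violation; Bed=4: 2 rows → Ward takes values {9, 11} — violation — fails.
None of the 4 dependencies hold.

0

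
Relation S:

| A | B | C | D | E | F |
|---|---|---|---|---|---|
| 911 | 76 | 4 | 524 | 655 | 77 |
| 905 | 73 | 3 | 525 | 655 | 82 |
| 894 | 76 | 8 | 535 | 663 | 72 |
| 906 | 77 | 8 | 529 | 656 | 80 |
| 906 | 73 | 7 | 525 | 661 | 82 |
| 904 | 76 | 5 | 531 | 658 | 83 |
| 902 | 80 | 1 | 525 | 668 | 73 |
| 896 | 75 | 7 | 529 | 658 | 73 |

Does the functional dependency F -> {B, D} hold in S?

F=77: 1 row → {B,D} = (76, 524) ✓
F=82: 2 rows → {B,D} = (73, 525), (73, 525) ✓
F=72: 1 row → {B,D} = (76, 535) ✓
F=80: 1 row → {B,D} = (77, 529) ✓
F=83: 1 row → {B,D} = (76, 531) ✓
F=73: 2 rows → {B,D} takes values {(80, 525), (75, 529)} — violation
Two rows agree on F but differ on {B, D}, so F -> {B, D} does not hold.

No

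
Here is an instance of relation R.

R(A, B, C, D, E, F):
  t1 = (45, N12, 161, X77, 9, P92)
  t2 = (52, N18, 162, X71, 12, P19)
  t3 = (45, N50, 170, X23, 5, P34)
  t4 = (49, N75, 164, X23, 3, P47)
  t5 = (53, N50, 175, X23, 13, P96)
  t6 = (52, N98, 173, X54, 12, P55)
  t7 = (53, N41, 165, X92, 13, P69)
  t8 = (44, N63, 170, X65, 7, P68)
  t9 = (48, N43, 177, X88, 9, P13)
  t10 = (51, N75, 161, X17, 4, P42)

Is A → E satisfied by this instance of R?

No

A=45: rows 1, 3 → E takes values {9, 5} — violation
A=52: rows 2, 6 → E = 12, 12 ✓
A=49: row 4 → E = 3 ✓
A=53: rows 5, 7 → E = 13, 13 ✓
A=44: row 8 → E = 7 ✓
A=48: row 9 → E = 9 ✓
A=51: row 10 → E = 4 ✓
Two rows agree on A but differ on E, so A → E does not hold.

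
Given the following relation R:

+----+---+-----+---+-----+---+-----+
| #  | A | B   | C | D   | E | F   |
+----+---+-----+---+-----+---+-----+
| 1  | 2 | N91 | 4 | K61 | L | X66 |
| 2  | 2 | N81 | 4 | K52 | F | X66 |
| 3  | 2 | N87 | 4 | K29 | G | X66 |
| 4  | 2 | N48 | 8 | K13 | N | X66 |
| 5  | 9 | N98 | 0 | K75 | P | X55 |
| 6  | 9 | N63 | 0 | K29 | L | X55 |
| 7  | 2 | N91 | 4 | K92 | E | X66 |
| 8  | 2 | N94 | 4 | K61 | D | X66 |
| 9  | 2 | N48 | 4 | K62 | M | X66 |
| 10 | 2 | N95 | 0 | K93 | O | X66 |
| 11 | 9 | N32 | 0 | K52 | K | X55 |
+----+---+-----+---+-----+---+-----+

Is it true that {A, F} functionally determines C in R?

(A=2, F=X66): rows 1, 2, 3, 4, 7, 8, 9, 10 → C takes values {4, 8, 0} — violation
(A=9, F=X55): rows 5, 6, 11 → C = 0, 0, 0 ✓
Two rows agree on {A, F} but differ on C, so {A, F} -> C does not hold.

No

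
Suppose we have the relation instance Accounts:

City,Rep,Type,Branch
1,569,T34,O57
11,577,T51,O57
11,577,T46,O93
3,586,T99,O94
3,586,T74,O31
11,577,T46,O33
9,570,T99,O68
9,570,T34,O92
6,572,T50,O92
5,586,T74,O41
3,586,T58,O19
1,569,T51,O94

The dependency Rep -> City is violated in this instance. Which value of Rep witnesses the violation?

Rep=569: 2 rows → City = 1, 1 ✓
Rep=577: 3 rows → City = 11, 11, 11 ✓
Rep=586: 4 rows → City takes values {3, 5} — violation
Rep=570: 2 rows → City = 9, 9 ✓
Rep=572: 1 row → City = 6 ✓
The only Rep value with inconsistent City is Rep=586.

586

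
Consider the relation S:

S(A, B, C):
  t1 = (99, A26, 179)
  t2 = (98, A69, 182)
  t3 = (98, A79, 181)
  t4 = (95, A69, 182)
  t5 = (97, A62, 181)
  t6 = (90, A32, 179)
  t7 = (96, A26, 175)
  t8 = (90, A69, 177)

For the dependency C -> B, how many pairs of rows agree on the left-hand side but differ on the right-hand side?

2

C=179: violating pairs (1,6) — 1 pair.
C=182: all 2 rows agree on B — 0 pairs.
C=181: violating pairs (3,5) — 1 pair.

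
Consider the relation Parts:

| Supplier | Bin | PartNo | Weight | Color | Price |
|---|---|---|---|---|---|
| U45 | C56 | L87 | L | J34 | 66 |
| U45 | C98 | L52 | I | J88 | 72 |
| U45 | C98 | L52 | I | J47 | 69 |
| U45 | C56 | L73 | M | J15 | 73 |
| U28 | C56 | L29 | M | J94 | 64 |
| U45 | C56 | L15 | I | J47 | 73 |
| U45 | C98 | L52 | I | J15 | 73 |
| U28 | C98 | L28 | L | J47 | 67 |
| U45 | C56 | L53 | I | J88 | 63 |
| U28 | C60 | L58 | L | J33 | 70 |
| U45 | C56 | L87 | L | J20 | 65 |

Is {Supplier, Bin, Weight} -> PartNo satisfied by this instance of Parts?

No

(Supplier=U45, Bin=C56, Weight=L): 2 rows → PartNo = L87, L87 ✓
(Supplier=U45, Bin=C98, Weight=I): 3 rows → PartNo = L52, L52, L52 ✓
(Supplier=U45, Bin=C56, Weight=M): 1 row → PartNo = L73 ✓
(Supplier=U28, Bin=C56, Weight=M): 1 row → PartNo = L29 ✓
(Supplier=U45, Bin=C56, Weight=I): 2 rows → PartNo takes values {L15, L53} — violation
(Supplier=U28, Bin=C98, Weight=L): 1 row → PartNo = L28 ✓
(Supplier=U28, Bin=C60, Weight=L): 1 row → PartNo = L58 ✓
Two rows agree on {Supplier, Bin, Weight} but differ on PartNo, so {Supplier, Bin, Weight} -> PartNo does not hold.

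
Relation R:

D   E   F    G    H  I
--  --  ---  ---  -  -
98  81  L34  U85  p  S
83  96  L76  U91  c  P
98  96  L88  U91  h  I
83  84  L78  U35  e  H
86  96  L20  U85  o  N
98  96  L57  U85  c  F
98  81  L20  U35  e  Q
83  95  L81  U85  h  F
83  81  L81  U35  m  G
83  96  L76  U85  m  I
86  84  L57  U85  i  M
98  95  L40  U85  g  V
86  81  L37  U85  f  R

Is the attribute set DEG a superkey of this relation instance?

Yes

All 13 rows have distinct DEG values, so DEG → (all attributes) holds and DEG is a superkey.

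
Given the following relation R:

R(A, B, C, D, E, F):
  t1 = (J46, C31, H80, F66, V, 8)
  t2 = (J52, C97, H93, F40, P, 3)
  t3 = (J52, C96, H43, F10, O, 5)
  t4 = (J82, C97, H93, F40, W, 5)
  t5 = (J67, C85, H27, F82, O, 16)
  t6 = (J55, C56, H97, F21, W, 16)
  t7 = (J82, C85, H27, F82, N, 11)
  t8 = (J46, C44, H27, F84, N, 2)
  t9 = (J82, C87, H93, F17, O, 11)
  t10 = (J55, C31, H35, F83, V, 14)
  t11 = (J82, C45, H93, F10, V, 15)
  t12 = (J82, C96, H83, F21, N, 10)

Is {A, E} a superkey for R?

Rows 7 and 12 have the same {A, E} value (A=J82, E=N) but are distinct tuples, so {A, E} does not determine every attribute — not a superkey.

No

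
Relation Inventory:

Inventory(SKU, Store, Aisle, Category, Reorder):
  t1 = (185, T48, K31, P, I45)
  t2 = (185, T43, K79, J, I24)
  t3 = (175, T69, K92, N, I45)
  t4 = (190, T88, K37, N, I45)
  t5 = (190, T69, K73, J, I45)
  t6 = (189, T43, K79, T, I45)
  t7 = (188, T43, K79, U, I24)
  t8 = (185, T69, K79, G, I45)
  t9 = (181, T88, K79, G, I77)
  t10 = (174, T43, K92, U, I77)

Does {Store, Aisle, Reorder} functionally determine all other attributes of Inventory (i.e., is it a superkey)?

No

Rows 2 and 7 have the same {Store, Aisle, Reorder} value (Store=T43, Aisle=K79, Reorder=I24) but are distinct tuples, so {Store, Aisle, Reorder} does not determine every attribute — not a superkey.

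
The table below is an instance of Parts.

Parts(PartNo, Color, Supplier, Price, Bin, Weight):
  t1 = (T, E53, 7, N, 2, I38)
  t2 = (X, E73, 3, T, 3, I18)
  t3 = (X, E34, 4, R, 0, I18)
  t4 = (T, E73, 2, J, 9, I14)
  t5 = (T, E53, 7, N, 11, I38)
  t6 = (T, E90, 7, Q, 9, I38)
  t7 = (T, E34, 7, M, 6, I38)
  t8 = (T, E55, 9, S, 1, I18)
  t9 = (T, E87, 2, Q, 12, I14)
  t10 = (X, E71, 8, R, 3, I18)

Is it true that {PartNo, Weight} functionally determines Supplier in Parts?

(PartNo=T, Weight=I38): rows 1, 5, 6, 7 → Supplier = 7, 7, 7, 7 ✓
(PartNo=X, Weight=I18): rows 2, 3, 10 → Supplier takes values {3, 4, 8} — violation
(PartNo=T, Weight=I14): rows 4, 9 → Supplier = 2, 2 ✓
(PartNo=T, Weight=I18): row 8 → Supplier = 9 ✓
Two rows agree on {PartNo, Weight} but differ on Supplier, so {PartNo, Weight} → Supplier does not hold.

No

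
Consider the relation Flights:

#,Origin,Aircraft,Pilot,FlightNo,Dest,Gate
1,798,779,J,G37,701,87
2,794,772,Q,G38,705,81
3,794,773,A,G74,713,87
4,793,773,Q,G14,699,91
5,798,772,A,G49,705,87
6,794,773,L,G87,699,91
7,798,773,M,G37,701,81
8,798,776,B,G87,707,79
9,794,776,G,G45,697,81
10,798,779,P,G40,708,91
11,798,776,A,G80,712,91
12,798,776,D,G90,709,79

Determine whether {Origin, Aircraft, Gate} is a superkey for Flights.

No

Rows 8 and 12 have the same {Origin, Aircraft, Gate} value (Origin=798, Aircraft=776, Gate=79) but are distinct tuples, so {Origin, Aircraft, Gate} does not determine every attribute — not a superkey.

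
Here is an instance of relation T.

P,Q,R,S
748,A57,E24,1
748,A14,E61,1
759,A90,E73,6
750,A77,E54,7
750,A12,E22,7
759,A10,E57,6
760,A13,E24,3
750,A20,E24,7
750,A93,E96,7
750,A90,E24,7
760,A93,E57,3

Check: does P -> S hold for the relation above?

Yes

P=748: 2 rows → S = 1, 1 ✓
P=759: 2 rows → S = 6, 6 ✓
P=750: 5 rows → S = 7, 7, 7, 7, 7 ✓
P=760: 2 rows → S = 3, 3 ✓
Every P value is associated with a single S value, so P -> S holds.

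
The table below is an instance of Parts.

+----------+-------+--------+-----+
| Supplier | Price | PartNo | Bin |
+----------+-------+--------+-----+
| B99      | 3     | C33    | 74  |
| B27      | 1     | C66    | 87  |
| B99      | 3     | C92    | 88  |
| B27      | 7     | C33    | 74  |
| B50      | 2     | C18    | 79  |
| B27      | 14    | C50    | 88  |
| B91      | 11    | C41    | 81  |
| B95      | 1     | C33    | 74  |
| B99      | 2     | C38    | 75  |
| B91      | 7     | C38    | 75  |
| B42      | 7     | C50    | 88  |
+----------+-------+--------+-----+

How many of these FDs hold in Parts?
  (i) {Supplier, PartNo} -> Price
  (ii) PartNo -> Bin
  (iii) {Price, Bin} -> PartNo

(i) {Supplier, PartNo} -> Price: every LHS value maps to a single RHS value — holds.
(ii) PartNo -> Bin: every LHS value maps to a single RHS value — holds.
(iii) {Price, Bin} -> PartNo: every LHS value maps to a single RHS value — holds.
3 of the 3 dependencies hold.

3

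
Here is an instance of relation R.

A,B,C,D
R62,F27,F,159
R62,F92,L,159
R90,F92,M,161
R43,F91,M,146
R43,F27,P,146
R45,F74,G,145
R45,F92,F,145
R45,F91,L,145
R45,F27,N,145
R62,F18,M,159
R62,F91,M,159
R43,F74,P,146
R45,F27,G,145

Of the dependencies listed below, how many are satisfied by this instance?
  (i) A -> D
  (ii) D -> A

2

(i) A -> D: every LHS value maps to a single RHS value — holds.
(ii) D -> A: every LHS value maps to a single RHS value — holds.
2 of the 2 dependencies hold.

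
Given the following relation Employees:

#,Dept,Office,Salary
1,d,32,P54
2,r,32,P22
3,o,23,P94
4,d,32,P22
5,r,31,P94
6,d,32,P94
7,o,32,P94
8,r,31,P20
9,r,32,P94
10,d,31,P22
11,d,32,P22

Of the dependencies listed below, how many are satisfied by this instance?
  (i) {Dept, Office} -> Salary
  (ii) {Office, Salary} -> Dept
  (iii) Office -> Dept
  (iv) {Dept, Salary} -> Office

(i) {Dept, Office} -> Salary: (Dept=d, Office=32): rows 1, 4, 6, 11 → Salary takes values {P54, P22, P94} — violation; (Dept=r, Office=32): rows 2, 9 → Salary takes values {P22, P94} — violation; (Dept=r, Office=31): rows 5, 8 → Salary takes values {P94, P20} — violation — fails.
(ii) {Office, Salary} -> Dept: (Office=32, Salary=P22): rows 2, 4, 11 → Dept takes values {r, d} — violation; (Office=32, Salary=P94): rows 6, 7, 9 → Dept takes values {d, o, r} — violation — fails.
(iii) Office -> Dept: Office=32: rows 1, 2, 4, 6, 7, 9, 11 → Dept takes values {d, r, o} — violation; Office=31: rows 5, 8, 10 → Dept takes values {r, d} — violation — fails.
(iv) {Dept, Salary} -> Office: (Dept=o, Salary=P94): rows 3, 7 → Office takes values {23, 32} — violation; (Dept=d, Salary=P22): rows 4, 10, 11 → Office takes values {32, 31} — violation; (Dept=r, Salary=P94): rows 5, 9 → Office takes values {31, 32} — violation — fails.
None of the 4 dependencies hold.

0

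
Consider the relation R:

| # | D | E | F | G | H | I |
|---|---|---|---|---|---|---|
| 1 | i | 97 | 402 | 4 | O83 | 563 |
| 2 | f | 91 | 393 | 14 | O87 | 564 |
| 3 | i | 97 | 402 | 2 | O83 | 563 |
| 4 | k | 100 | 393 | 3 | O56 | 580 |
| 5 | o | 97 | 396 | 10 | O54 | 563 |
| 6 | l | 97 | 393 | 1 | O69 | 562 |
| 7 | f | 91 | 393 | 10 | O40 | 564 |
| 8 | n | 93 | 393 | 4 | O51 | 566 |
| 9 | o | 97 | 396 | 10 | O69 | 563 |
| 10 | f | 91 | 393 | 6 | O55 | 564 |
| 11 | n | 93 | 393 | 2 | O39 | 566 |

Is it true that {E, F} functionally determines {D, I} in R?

(E=97, F=402): rows 1, 3 → {D,I} = (i, 563), (i, 563) ✓
(E=91, F=393): rows 2, 7, 10 → {D,I} = (f, 564), (f, 564), (f, 564) ✓
(E=100, F=393): row 4 → {D,I} = (k, 580) ✓
(E=97, F=396): rows 5, 9 → {D,I} = (o, 563), (o, 563) ✓
(E=97, F=393): row 6 → {D,I} = (l, 562) ✓
(E=93, F=393): rows 8, 11 → {D,I} = (n, 566), (n, 566) ✓
Every {E, F} value is associated with a single {D, I} value, so {E, F} → {D, I} holds.

Yes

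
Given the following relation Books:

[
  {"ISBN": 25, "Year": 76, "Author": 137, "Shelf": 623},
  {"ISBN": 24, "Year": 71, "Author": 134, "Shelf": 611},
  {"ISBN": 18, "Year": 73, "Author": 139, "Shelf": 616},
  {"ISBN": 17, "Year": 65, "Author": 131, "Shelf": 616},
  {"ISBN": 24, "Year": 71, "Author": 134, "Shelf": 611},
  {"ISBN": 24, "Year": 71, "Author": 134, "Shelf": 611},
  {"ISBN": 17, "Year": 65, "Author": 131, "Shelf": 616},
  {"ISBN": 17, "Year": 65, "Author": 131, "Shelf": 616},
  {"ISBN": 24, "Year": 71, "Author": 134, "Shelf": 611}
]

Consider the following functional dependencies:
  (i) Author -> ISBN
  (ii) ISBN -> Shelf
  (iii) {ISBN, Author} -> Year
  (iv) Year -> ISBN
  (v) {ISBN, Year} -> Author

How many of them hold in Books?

5

(i) Author -> ISBN: every LHS value maps to a single RHS value — holds.
(ii) ISBN -> Shelf: every LHS value maps to a single RHS value — holds.
(iii) {ISBN, Author} -> Year: every LHS value maps to a single RHS value — holds.
(iv) Year -> ISBN: every LHS value maps to a single RHS value — holds.
(v) {ISBN, Year} -> Author: every LHS value maps to a single RHS value — holds.
5 of the 5 dependencies hold.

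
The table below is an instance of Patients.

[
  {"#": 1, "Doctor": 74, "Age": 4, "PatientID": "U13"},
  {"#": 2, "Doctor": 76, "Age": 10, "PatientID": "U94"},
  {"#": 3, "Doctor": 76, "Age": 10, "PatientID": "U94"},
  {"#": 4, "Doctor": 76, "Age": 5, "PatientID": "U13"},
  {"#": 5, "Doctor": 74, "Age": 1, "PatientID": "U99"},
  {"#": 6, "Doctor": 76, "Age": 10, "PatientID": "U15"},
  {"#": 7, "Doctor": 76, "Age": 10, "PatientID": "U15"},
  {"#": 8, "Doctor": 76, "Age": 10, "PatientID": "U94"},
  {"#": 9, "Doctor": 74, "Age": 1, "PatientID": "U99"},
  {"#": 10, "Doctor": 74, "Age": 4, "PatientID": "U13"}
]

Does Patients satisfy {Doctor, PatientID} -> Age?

(Doctor=74, PatientID=U13): rows 1, 10 → Age = 4, 4 ✓
(Doctor=76, PatientID=U94): rows 2, 3, 8 → Age = 10, 10, 10 ✓
(Doctor=76, PatientID=U13): row 4 → Age = 5 ✓
(Doctor=74, PatientID=U99): rows 5, 9 → Age = 1, 1 ✓
(Doctor=76, PatientID=U15): rows 6, 7 → Age = 10, 10 ✓
Every {Doctor, PatientID} value is associated with a single Age value, so {Doctor, PatientID} -> Age holds.

Yes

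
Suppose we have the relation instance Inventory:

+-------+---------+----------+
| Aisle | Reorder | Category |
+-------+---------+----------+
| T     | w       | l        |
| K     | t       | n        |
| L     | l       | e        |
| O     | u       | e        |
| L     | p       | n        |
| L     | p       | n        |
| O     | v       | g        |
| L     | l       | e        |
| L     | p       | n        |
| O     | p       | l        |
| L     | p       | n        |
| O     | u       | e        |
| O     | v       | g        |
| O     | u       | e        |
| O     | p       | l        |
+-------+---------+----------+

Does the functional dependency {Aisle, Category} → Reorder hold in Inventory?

Yes

(Aisle=T, Category=l): 1 row → Reorder = w ✓
(Aisle=K, Category=n): 1 row → Reorder = t ✓
(Aisle=L, Category=e): 2 rows → Reorder = l, l ✓
(Aisle=O, Category=e): 3 rows → Reorder = u, u, u ✓
(Aisle=L, Category=n): 4 rows → Reorder = p, p, p, p ✓
(Aisle=O, Category=g): 2 rows → Reorder = v, v ✓
(Aisle=O, Category=l): 2 rows → Reorder = p, p ✓
Every {Aisle, Category} value is associated with a single Reorder value, so {Aisle, Category} → Reorder holds.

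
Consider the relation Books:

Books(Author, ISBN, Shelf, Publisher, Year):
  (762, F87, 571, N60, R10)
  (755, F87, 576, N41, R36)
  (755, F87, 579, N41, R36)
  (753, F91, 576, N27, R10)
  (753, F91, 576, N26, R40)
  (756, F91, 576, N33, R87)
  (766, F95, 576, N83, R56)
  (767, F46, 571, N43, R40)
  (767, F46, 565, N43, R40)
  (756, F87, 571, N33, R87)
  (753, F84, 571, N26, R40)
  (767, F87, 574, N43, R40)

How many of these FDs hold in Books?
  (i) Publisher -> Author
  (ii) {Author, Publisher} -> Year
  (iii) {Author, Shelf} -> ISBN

3

(i) Publisher -> Author: every LHS value maps to a single RHS value — holds.
(ii) {Author, Publisher} -> Year: every LHS value maps to a single RHS value — holds.
(iii) {Author, Shelf} -> ISBN: every LHS value maps to a single RHS value — holds.
3 of the 3 dependencies hold.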